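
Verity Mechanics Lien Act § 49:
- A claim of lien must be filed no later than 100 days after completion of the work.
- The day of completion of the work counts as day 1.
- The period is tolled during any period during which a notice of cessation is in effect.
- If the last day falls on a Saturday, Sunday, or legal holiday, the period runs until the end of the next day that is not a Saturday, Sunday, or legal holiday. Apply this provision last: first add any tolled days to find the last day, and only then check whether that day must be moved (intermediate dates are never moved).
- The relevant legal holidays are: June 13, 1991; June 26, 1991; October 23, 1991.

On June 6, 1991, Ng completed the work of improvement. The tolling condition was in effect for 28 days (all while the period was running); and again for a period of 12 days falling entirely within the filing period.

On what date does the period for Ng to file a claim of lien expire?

Counting June 6, 1991 as day 1, day 100 is September 13, 1991.
Tolling adds 28 days: September 13, 1991 + 28 days = October 11, 1991.
Tolling adds 12 days: October 11, 1991 + 12 days = October 23, 1991.
October 23, 1991 is a listed holiday. The next qualifying day is October 24, 1991.

October 24, 1991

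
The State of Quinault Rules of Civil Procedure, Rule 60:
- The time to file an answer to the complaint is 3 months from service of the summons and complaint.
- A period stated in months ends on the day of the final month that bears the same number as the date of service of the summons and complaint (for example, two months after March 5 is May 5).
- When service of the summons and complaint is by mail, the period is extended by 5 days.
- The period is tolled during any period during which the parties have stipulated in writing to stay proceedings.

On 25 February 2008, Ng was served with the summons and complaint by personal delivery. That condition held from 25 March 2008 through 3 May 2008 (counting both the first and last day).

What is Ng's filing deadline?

3 months after 25 February 2008 is May 25, 2008.
Service was not by mail, so no mail extension applies.
From March 25, 2008 through May 3, 2008 inclusive is 40 days; tolling adds 40 days: May 25, 2008 + 40 days = July 4, 2008.

July 4, 2008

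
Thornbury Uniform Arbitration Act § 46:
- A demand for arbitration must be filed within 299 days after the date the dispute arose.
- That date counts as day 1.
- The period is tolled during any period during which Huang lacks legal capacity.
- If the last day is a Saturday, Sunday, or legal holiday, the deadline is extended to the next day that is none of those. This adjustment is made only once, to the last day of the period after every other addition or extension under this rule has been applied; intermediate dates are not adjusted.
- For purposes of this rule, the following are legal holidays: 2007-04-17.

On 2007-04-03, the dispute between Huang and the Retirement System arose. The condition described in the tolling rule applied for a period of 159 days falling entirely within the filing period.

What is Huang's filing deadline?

Counting 2007-04-03 as day 1, day 299 is January 26, 2008.
Tolling adds 159 days: January 26, 2008 + 159 days = July 3, 2008.
July 3, 2008 is a Thursday and not a legal holiday, so no extension applies.

July 3, 2008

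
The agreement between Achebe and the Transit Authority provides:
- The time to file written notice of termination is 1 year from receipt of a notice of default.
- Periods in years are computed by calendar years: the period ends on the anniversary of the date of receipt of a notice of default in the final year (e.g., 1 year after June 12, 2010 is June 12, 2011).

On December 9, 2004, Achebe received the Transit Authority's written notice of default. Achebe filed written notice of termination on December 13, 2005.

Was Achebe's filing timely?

No

1 year after December 9, 2004 is December 9, 2005.
The deadline is December 9, 2005; the filing on December 13, 2005 is after that date.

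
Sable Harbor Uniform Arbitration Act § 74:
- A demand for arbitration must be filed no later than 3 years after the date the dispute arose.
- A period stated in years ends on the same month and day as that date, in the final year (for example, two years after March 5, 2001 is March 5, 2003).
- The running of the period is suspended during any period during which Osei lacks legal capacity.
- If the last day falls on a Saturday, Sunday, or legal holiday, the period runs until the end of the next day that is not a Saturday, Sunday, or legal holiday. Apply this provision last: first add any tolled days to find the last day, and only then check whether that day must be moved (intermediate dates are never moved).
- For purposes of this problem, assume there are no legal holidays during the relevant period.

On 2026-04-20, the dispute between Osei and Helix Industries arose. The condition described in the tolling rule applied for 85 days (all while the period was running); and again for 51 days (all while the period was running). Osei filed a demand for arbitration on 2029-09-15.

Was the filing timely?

No

3 years after 2026-04-20 is April 20, 2029.
Tolling adds 85 days: April 20, 2029 + 85 days = July 14, 2029.
Tolling adds 51 days: July 14, 2029 + 51 days = September 3, 2029.
September 3, 2029 is a Monday and not a legal holiday, so no extension applies.
The deadline is September 3, 2029; the filing on September 15, 2029 is after that date.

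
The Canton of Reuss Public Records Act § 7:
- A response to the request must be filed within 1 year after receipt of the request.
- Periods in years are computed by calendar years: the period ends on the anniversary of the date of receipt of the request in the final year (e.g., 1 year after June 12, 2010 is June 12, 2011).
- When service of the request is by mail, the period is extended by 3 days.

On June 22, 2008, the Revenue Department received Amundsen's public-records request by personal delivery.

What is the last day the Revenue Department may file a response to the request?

1 year after June 22, 2008 is June 22, 2009.
Service was not by mail, so no mail extension applies.

June 22, 2009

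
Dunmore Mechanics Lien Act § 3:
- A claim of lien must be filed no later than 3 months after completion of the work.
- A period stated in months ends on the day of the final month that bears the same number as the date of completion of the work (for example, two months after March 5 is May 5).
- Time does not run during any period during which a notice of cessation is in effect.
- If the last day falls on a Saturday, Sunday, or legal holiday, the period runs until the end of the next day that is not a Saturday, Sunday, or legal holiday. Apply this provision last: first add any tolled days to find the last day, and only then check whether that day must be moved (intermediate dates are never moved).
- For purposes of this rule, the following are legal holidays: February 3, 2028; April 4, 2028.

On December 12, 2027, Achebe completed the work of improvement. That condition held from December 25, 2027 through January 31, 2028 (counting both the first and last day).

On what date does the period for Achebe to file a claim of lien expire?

April 19, 2028

3 months after December 12, 2027 is March 12, 2028.
From December 25, 2027 through January 31, 2028 inclusive is 38 days; tolling adds 38 days: March 12, 2028 + 38 days = April 19, 2028.
April 19, 2028 is a Wednesday and not a legal holiday, so no extension applies.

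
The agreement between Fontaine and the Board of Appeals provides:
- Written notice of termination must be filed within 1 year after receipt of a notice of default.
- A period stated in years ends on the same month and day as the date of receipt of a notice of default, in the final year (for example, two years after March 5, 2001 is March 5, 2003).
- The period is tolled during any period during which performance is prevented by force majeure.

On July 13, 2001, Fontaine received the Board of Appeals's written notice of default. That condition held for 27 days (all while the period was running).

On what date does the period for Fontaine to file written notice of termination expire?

August 9, 2002

1 year after July 13, 2001 is July 13, 2002.
Tolling adds 27 days: July 13, 2002 + 27 days = August 9, 2002.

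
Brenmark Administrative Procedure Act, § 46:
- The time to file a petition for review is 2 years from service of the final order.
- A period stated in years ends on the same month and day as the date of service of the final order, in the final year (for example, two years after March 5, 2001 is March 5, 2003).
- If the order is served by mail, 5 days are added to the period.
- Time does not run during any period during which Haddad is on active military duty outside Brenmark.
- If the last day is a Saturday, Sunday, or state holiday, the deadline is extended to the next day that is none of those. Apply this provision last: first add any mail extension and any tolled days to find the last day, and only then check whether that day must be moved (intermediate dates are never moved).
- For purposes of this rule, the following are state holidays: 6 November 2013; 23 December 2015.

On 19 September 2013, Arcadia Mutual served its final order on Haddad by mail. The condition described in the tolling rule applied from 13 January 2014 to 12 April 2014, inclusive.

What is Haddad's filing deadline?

December 24, 2015

2 years after 19 September 2013 is September 19, 2015.
Service was by mail, adding 5 days: September 19, 2015 + 5 days = September 24, 2015.
From January 13, 2014 through April 12, 2014 inclusive is 90 days; tolling adds 90 days: September 24, 2015 + 90 days = December 23, 2015.
December 23, 2015 is a listed holiday. The next qualifying day is December 24, 2015.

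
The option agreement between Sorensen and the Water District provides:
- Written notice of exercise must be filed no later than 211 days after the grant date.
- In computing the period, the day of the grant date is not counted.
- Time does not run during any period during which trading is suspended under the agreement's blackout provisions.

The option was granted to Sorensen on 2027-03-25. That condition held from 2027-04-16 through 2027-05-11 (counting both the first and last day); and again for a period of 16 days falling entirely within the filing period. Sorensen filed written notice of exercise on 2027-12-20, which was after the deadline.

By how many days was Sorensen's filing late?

211 days after 2027-03-25 is October 22, 2027.
From April 16, 2027 through May 11, 2027 inclusive is 26 days; tolling adds 26 days: October 22, 2027 + 26 days = November 17, 2027.
Tolling adds 16 days: November 17, 2027 + 16 days = December 3, 2027.
The deadline is December 3, 2027; from December 3, 2027 to December 20, 2027 is 17 days.

17 days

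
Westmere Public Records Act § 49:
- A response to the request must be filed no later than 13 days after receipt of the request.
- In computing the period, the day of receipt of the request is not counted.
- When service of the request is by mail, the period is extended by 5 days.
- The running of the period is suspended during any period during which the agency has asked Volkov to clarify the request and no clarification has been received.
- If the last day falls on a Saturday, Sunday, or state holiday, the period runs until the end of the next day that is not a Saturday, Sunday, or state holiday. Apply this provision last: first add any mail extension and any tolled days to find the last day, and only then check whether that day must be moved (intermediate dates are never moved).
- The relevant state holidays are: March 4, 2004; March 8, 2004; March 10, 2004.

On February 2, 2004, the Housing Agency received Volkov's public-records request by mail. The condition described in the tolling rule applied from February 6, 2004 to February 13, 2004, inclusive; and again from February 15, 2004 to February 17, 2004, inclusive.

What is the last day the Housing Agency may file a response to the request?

March 2, 2004

13 days after February 2, 2004 is February 15, 2004.
Service was by mail, adding 5 days: February 15, 2004 + 5 days = February 20, 2004.
From February 6, 2004 through February 13, 2004 inclusive is 8 days; tolling adds 8 days: February 20, 2004 + 8 days = February 28, 2004.
From February 15, 2004 through February 17, 2004 inclusive is 3 days; tolling adds 3 days: February 28, 2004 + 3 days = March 2, 2004.
March 2, 2004 is a Tuesday and not a state holiday, so no extension applies.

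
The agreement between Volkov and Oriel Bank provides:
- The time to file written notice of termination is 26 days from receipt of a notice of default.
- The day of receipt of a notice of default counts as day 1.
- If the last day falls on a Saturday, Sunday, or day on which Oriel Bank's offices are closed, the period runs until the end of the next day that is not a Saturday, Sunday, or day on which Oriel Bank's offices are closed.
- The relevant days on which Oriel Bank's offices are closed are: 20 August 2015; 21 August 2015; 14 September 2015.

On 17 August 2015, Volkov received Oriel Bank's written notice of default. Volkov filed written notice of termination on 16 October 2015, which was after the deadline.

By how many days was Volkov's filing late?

Counting 17 August 2015 as day 1, day 26 is September 11, 2015.
September 11, 2015 is a Friday and not a day on which Oriel Bank's offices are closed, so no extension applies.
The deadline is September 11, 2015; from September 11, 2015 to October 16, 2015 is 35 days.

35 days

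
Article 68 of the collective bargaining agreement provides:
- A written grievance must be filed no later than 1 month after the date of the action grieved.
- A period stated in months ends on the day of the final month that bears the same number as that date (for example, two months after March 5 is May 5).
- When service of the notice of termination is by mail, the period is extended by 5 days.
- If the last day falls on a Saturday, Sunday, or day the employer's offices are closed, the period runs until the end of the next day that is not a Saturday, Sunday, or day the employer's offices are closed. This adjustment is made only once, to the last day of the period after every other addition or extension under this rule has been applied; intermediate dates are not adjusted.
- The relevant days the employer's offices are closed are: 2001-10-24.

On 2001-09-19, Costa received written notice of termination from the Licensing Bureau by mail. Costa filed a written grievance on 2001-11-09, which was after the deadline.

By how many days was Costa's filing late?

15 days

1 month after 2001-09-19 is October 19, 2001.
Service was by mail, adding 5 days: October 19, 2001 + 5 days = October 24, 2001.
October 24, 2001 is a listed holiday. The next qualifying day is October 25, 2001.
The deadline is October 25, 2001; from October 25, 2001 to November 9, 2001 is 15 days.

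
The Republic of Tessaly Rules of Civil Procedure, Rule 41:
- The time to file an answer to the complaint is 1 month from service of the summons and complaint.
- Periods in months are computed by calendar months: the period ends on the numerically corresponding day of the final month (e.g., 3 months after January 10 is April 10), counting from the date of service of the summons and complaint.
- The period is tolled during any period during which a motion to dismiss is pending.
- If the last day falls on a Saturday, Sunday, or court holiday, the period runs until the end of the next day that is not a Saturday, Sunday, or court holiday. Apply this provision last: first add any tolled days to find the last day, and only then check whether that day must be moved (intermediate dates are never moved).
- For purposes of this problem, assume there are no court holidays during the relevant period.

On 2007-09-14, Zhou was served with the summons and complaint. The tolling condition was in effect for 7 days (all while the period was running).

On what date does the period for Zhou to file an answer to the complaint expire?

October 22, 2007

1 month after 2007-09-14 is October 14, 2007.
Tolling adds 7 days: October 14, 2007 + 7 days = October 21, 2007.
October 21, 2007 is Sunday. The next qualifying day is October 22, 2007.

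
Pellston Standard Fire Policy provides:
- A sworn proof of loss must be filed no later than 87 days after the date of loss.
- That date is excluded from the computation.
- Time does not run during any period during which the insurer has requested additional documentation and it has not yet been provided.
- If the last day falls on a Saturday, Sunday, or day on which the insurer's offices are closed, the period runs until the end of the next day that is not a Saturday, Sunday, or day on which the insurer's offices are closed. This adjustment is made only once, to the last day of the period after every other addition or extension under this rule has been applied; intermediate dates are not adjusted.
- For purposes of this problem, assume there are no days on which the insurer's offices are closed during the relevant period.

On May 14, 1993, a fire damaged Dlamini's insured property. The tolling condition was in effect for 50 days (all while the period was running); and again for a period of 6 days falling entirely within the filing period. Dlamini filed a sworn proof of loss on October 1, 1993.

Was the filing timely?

87 days after May 14, 1993 is August 9, 1993.
Tolling adds 50 days: August 9, 1993 + 50 days = September 28, 1993.
Tolling adds 6 days: September 28, 1993 + 6 days = October 4, 1993.
October 4, 1993 is a Monday and not a day on which the insurer's offices are closed, so no extension applies.
The deadline is October 4, 1993; the filing on October 1, 1993 is on or before that date.

Yes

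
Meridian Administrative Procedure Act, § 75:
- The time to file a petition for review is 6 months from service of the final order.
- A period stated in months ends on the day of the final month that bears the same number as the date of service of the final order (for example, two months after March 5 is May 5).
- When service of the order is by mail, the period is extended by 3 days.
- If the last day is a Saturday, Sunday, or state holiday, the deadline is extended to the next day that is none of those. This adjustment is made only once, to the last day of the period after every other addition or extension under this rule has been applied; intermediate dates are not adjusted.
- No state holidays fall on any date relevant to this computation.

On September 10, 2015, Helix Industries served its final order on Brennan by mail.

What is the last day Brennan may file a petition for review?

6 months after September 10, 2015 is March 10, 2016.
Service was by mail, adding 3 days: March 10, 2016 + 3 days = March 13, 2016.
March 13, 2016 is Sunday. The next qualifying day is March 14, 2016.

March 14, 2016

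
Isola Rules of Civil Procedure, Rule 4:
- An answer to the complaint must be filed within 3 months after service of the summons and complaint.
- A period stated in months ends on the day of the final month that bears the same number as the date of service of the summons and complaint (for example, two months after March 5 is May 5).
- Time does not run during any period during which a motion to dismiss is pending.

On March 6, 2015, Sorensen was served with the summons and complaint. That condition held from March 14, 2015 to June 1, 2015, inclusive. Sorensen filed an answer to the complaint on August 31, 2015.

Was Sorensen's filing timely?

3 months after March 6, 2015 is June 6, 2015.
From March 14, 2015 through June 1, 2015 inclusive is 80 days; tolling adds 80 days: June 6, 2015 + 80 days = August 25, 2015.
The deadline is August 25, 2015; the filing on August 31, 2015 is after that date.

No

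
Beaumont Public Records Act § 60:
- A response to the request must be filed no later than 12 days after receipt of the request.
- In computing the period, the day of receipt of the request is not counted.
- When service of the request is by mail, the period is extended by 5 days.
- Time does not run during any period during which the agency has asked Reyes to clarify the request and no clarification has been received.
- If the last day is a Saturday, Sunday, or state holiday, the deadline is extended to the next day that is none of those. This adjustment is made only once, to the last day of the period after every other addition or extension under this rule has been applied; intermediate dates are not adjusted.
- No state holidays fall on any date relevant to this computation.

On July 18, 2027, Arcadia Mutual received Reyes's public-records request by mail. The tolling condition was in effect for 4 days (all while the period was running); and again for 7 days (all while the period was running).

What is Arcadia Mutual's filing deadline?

12 days after July 18, 2027 is July 30, 2027.
Service was by mail, adding 5 days: July 30, 2027 + 5 days = August 4, 2027.
Tolling adds 4 days: August 4, 2027 + 4 days = August 8, 2027.
Tolling adds 7 days: August 8, 2027 + 7 days = August 15, 2027.
August 15, 2027 is Sunday. The next qualifying day is August 16, 2027.

August 16, 2027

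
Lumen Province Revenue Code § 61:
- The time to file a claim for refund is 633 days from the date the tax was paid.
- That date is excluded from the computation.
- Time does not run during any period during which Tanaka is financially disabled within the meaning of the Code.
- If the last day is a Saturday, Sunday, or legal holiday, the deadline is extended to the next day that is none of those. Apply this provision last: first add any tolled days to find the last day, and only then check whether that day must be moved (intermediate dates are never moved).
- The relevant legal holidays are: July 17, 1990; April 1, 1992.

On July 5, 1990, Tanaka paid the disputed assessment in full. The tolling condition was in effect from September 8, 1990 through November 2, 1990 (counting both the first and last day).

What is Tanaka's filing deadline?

633 days after July 5, 1990 is March 29, 1992.
From September 8, 1990 through November 2, 1990 inclusive is 56 days; tolling adds 56 days: March 29, 1992 + 56 days = May 24, 1992.
May 24, 1992 is Sunday. The next qualifying day is May 25, 1992.

May 25, 1992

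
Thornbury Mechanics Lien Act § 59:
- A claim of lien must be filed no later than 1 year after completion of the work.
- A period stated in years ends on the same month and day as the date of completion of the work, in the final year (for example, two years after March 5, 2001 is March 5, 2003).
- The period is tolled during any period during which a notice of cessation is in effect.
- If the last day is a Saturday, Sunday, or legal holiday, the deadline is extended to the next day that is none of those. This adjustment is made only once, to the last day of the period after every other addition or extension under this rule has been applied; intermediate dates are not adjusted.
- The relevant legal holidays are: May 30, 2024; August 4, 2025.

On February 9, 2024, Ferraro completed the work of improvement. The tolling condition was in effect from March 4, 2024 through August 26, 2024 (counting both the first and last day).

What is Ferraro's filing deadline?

1 year after February 9, 2024 is February 9, 2025.
From March 4, 2024 through August 26, 2024 inclusive is 176 days; tolling adds 176 days: February 9, 2025 + 176 days = August 4, 2025.
August 4, 2025 is a listed holiday. The next qualifying day is August 5, 2025.

August 5, 2025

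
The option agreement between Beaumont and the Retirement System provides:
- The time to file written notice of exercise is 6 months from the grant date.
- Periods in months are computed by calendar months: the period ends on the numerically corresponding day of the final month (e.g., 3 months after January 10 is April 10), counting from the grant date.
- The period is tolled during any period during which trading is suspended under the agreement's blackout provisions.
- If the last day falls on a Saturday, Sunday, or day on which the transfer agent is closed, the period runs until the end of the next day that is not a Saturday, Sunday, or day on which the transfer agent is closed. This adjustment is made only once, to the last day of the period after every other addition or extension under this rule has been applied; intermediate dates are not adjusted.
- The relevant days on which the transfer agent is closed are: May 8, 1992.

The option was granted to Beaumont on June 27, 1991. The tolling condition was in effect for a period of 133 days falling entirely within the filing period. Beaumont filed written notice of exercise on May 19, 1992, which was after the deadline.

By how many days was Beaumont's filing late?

6 months after June 27, 1991 is December 27, 1991.
Tolling adds 133 days: December 27, 1991 + 133 days = May 8, 1992.
May 8, 1992 is a listed holiday; May 9, 1992 is Saturday; May 10, 1992 is Sunday. The next qualifying day is May 11, 1992.
The deadline is May 11, 1992; from May 11, 1992 to May 19, 1992 is 8 days.

8 days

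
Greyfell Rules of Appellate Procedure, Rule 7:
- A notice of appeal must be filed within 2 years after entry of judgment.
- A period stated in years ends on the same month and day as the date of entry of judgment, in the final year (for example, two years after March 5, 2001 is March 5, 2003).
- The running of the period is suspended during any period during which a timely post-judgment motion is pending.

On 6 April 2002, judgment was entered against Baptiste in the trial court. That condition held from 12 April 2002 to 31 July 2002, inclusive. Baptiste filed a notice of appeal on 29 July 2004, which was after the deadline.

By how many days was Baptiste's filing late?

3 days

2 years after 6 April 2002 is April 6, 2004.
From April 12, 2002 through July 31, 2002 inclusive is 111 days; tolling adds 111 days: April 6, 2004 + 111 days = July 26, 2004.
The deadline is July 26, 2004; from July 26, 2004 to July 29, 2004 is 3 days.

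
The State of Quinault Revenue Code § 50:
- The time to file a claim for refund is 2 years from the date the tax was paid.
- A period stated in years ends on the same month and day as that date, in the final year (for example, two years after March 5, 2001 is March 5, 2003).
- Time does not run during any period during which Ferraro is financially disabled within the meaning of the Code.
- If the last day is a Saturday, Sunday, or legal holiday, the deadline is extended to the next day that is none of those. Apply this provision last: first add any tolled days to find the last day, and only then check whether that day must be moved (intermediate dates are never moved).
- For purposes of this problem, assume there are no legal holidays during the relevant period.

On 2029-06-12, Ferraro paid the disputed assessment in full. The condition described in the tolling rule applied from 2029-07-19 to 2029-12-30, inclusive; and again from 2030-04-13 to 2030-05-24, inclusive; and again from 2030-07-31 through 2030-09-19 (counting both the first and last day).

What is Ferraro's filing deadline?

2 years after 2029-06-12 is June 12, 2031.
From July 19, 2029 through December 30, 2029 inclusive is 165 days; tolling adds 165 days: June 12, 2031 + 165 days = November 24, 2031.
From April 13, 2030 through May 24, 2030 inclusive is 42 days; tolling adds 42 days: November 24, 2031 + 42 days = January 5, 2032.
From July 31, 2030 through September 19, 2030 inclusive is 51 days; tolling adds 51 days: January 5, 2032 + 51 days = February 25, 2032.
February 25, 2032 is a Wednesday and not a legal holiday, so no extension applies.

February 25, 2032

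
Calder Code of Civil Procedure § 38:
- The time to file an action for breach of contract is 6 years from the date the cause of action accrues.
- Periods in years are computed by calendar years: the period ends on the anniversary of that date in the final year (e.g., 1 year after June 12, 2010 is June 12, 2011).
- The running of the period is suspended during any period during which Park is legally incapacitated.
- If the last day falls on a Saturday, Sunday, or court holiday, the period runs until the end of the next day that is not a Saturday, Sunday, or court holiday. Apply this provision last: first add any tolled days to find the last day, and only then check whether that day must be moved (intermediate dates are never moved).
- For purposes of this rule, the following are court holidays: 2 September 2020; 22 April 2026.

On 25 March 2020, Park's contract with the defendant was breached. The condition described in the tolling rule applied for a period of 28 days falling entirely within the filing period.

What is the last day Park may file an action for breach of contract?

6 years after 25 March 2020 is March 25, 2026.
Tolling adds 28 days: March 25, 2026 + 28 days = April 22, 2026.
April 22, 2026 is a listed holiday. The next qualifying day is April 23, 2026.

April 23, 2026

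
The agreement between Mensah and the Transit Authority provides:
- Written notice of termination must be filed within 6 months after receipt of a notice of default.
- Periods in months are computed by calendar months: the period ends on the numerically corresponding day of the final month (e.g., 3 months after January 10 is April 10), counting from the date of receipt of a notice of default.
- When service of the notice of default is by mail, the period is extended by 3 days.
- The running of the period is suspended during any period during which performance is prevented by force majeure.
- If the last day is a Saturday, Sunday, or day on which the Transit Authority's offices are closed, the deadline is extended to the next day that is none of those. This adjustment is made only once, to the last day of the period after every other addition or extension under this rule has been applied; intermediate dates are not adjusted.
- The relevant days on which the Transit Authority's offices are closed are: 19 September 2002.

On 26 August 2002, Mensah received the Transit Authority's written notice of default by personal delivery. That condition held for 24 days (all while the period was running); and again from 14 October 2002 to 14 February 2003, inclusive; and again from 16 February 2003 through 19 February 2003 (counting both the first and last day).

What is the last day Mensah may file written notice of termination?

July 28, 2003

6 months after 26 August 2002 is February 26, 2003.
Service was not by mail, so no mail extension applies.
Tolling adds 24 days: February 26, 2003 + 24 days = March 22, 2003.
From October 14, 2002 through February 14, 2003 inclusive is 124 days; tolling adds 124 days: March 22, 2003 + 124 days = July 24, 2003.
From February 16, 2003 through February 19, 2003 inclusive is 4 days; tolling adds 4 days: July 24, 2003 + 4 days = July 28, 2003.
July 28, 2003 is a Monday and not a day on which the Transit Authority's offices are closed, so no extension applies.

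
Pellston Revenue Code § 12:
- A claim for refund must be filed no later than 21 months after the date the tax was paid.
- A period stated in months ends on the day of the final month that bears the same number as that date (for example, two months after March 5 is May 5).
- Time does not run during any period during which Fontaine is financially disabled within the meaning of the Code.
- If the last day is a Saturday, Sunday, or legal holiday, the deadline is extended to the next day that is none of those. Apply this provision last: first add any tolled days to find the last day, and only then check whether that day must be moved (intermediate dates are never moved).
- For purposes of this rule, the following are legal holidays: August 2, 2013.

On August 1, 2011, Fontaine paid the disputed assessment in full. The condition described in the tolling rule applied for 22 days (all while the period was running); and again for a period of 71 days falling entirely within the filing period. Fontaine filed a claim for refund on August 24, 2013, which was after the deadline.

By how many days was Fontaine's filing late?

19 days

21 months after August 1, 2011 is May 1, 2013.
Tolling adds 22 days: May 1, 2013 + 22 days = May 23, 2013.
Tolling adds 71 days: May 23, 2013 + 71 days = August 2, 2013.
August 2, 2013 is a listed holiday; August 3, 2013 is Saturday; August 4, 2013 is Sunday. The next qualifying day is August 5, 2013.
The deadline is August 5, 2013; from August 5, 2013 to August 24, 2013 is 19 days.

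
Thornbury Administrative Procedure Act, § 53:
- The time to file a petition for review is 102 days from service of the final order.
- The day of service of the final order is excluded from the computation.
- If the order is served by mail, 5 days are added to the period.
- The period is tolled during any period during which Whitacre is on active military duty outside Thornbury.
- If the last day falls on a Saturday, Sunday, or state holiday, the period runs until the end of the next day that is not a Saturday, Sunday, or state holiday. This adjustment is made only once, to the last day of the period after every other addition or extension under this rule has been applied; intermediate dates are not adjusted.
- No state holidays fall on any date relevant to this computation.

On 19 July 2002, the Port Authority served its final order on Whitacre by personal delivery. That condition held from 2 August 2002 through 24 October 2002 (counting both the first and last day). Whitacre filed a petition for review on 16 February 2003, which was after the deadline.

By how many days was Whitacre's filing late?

102 days after 19 July 2002 is October 29, 2002.
Service was not by mail, so no mail extension applies.
From August 2, 2002 through October 24, 2002 inclusive is 84 days; tolling adds 84 days: October 29, 2002 + 84 days = January 21, 2003.
January 21, 2003 is a Tuesday and not a state holiday, so no extension applies.
The deadline is January 21, 2003; from January 21, 2003 to February 16, 2003 is 26 days.

26 days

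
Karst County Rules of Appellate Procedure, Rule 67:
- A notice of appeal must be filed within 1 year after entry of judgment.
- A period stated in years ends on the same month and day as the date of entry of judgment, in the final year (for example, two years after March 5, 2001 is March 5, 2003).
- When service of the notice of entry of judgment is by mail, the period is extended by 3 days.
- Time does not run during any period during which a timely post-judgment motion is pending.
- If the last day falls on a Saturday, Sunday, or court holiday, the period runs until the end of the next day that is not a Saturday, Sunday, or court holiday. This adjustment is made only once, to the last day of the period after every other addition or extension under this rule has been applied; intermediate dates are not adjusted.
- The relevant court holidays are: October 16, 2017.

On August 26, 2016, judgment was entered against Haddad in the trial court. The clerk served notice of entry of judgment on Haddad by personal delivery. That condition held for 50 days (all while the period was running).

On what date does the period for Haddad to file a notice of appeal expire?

October 17, 2017

1 year after August 26, 2016 is August 26, 2017.
Service was not by mail, so no mail extension applies.
Tolling adds 50 days: August 26, 2017 + 50 days = October 15, 2017.
October 15, 2017 is Sunday; October 16, 2017 is a listed holiday. The next qualifying day is October 17, 2017.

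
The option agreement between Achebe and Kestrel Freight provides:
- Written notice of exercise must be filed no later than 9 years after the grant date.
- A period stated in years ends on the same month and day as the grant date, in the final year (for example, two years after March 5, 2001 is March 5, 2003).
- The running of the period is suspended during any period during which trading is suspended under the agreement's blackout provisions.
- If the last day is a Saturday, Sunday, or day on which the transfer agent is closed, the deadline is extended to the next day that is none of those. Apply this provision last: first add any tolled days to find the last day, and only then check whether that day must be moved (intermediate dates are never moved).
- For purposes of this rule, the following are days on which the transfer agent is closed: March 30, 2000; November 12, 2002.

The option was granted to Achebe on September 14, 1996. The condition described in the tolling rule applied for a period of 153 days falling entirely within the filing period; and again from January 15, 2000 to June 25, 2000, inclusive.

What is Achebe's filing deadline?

July 27, 2006

9 years after September 14, 1996 is September 14, 2005.
Tolling adds 153 days: September 14, 2005 + 153 days = February 14, 2006.
From January 15, 2000 through June 25, 2000 inclusive is 163 days; tolling adds 163 days: February 14, 2006 + 163 days = July 27, 2006.
July 27, 2006 is a Thursday and not a day on which the transfer agent is closed, so no extension applies.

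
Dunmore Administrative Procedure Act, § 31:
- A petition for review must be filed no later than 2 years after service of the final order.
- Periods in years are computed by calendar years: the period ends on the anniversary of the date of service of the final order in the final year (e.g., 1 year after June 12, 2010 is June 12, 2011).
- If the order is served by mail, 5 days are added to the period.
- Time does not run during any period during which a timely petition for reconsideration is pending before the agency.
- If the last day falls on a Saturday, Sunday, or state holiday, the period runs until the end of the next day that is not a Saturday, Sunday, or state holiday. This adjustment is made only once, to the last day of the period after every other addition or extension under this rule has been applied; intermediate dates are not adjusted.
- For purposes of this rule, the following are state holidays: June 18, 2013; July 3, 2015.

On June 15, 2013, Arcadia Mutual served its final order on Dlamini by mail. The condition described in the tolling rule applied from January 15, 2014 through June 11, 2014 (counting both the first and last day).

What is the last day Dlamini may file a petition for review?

2 years after June 15, 2013 is June 15, 2015.
Service was by mail, adding 5 days: June 15, 2015 + 5 days = June 20, 2015.
From January 15, 2014 through June 11, 2014 inclusive is 148 days; tolling adds 148 days: June 20, 2015 + 148 days = November 15, 2015.
November 15, 2015 is Sunday. The next qualifying day is November 16, 2015.

November 16, 2015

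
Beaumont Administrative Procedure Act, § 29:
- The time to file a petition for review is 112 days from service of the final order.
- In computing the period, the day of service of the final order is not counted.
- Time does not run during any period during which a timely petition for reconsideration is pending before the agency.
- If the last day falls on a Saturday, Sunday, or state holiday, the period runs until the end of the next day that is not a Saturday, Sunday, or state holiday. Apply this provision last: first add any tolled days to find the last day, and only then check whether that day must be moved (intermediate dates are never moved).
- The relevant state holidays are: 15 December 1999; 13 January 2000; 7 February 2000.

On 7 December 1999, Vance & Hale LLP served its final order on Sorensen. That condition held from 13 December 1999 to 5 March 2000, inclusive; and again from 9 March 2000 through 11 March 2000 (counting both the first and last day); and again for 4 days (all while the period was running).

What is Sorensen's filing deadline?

June 27, 2000

112 days after 7 December 1999 is March 28, 2000.
From December 13, 1999 through March 5, 2000 inclusive is 84 days; tolling adds 84 days: March 28, 2000 + 84 days = June 20, 2000.
From March 9, 2000 through March 11, 2000 inclusive is 3 days; tolling adds 3 days: June 20, 2000 + 3 days = June 23, 2000.
Tolling adds 4 days: June 23, 2000 + 4 days = June 27, 2000.
June 27, 2000 is a Tuesday and not a state holiday, so no extension applies.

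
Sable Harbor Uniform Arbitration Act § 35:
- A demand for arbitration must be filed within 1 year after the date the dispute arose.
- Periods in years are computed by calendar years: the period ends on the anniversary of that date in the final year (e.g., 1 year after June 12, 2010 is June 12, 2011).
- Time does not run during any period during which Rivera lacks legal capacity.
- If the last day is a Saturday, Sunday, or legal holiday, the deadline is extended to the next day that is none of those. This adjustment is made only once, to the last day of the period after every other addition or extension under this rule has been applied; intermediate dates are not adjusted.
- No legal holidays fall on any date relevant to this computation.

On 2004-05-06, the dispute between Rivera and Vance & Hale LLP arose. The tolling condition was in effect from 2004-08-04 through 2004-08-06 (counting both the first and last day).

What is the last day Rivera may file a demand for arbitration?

1 year after 2004-05-06 is May 6, 2005.
From August 4, 2004 through August 6, 2004 inclusive is 3 days; tolling adds 3 days: May 6, 2005 + 3 days = May 9, 2005.
May 9, 2005 is a Monday and not a legal holiday, so no extension applies.

May 9, 2005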